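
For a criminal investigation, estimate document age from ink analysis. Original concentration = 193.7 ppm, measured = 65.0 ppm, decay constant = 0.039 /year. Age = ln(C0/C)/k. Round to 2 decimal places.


Document age estimation:
C0/C = 193.7 / 65.0 = 2.98
ln(C0/C) = 1.091923
t = 1.091923 / 0.039 = 28.00 years

28.00


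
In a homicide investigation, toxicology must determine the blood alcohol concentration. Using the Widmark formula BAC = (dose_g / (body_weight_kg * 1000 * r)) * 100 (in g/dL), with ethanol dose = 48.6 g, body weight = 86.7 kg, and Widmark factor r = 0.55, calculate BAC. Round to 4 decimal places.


Applying the Widmark formula:
BAC = (dose_g / (body_wt * 1000 * r)) * 100
Denominator = 86.7 * 1000 * 0.55 = 47685
BAC = (48.6 / 47685) * 100
BAC = 0.1019 g/dL

0.1019


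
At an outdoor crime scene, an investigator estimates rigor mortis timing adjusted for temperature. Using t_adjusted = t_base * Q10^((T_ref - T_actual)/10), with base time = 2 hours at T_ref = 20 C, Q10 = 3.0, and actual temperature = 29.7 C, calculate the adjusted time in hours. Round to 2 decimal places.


Rigor mortis time adjustment:
Exponent = (T_ref - T_actual) / 10 = (20 - 29.7) / 10 = -0.97
Q10 factor = 3.0^-0.97 = 0.3445
t_adjusted = 2 * 0.3445 = 0.69 hours

0.69


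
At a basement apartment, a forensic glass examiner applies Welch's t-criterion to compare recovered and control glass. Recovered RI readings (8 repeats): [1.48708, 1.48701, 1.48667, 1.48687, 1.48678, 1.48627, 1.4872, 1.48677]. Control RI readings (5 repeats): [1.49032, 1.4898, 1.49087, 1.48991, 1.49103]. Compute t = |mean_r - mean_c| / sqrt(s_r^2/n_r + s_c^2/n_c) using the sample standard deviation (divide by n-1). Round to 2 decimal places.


Welch's t-criterion for glass RI comparison:
Recovered mean = sum / n_r = 11.89465 / 8 = 1.4868313
Control mean = sum / n_c = 7.45193 / 5 = 1.490386
Recovered sample variance s_r^2 = 8.26696e-08
Control sample variance s_c^2 = 3.0583e-07
Welch SE (unpooled) = sqrt(s_r^2/n_r + s_c^2/n_c) = sqrt(1.03337e-08 + 6.1166e-08) = sqrt(7.14997e-08) = 0.000267394
|mean_r - mean_c| = 0.00355475
t = 0.00355475 / 0.000267394 = 13.29

13.29


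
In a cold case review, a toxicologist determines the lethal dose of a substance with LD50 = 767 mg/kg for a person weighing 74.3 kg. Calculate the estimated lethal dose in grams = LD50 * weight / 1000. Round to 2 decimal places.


Lethal dose calculation:
Lethal dose = LD50 * body_weight / 1000
= 767 * 74.3 / 1000
= 56988.1 / 1000
= 56.99 g

56.99


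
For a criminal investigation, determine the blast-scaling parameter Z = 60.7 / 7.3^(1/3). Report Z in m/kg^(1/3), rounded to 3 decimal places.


Scaled distance calculation:
W^(1/3) = 7.3^(1/3) = 1.939877
Z = R / W^(1/3) = 60.7 / 1.939877
Z = 31.291 m/kg^(1/3)

31.291


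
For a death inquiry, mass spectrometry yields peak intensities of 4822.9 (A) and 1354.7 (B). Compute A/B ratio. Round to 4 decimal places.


Spectral peak ratio:
Peak A = 4822.9 counts
Peak B = 1354.7 counts
Ratio = 4822.9 / 1354.7 = 3.5601

3.5601


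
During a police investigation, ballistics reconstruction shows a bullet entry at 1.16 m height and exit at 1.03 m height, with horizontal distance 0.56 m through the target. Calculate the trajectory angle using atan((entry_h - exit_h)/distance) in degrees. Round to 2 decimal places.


Bullet trajectory angle:
Height difference = 1.16 - 1.03 = 0.13 m
angle = atan(0.13 / 0.56)
angle = atan(0.232143)
angle = 13.07 degrees

13.07


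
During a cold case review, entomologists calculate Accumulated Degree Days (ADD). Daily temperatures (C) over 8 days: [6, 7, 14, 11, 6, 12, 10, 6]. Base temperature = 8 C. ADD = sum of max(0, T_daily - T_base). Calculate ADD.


Computing ADD day by day:
Day 1: max(0, 6 - 8) = 0
Day 2: max(0, 7 - 8) = 0
Day 3: max(0, 14 - 8) = 6
Day 4: max(0, 11 - 8) = 3
Day 5: max(0, 6 - 8) = 0
Day 6: max(0, 12 - 8) = 4
Day 7: max(0, 10 - 8) = 2
Day 8: max(0, 6 - 8) = 0
Total ADD = 15

15


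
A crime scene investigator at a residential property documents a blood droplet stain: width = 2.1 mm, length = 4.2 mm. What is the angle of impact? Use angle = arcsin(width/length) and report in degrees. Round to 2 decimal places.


Blood spatter impact angle calculation:
width / length = 2.1 / 4.2 = 0.5
angle = arcsin(0.5)
angle = 30.00 degrees

30.00


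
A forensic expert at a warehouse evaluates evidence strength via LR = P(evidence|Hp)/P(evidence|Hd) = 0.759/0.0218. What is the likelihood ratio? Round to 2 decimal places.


Likelihood ratio calculation:
LR = P(E|Hp) / P(E|Hd)
LR = 0.759 / 0.0218
LR = 34.82

34.82


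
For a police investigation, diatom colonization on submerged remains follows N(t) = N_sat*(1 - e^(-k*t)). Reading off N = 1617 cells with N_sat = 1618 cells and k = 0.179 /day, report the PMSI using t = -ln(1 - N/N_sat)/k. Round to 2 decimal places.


PMSI from diatom colonization curve:
N / N_sat = 1617 / 1618 = 0.999382
1 - N/N_sat = 0.000618
ln(1 - N/N_sat) = -7.389022
t = -ln(1 - N/N_sat) / k = -(-7.389022) / 0.179 = 41.28 days

41.28


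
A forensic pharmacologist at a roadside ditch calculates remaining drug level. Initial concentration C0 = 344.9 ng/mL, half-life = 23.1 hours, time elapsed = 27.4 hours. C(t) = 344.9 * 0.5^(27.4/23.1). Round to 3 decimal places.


Drug concentration decay:
Number of half-lives = t / t_half = 27.4 / 23.1 = 1.186147
Decay factor = 0.5^1.186147 = 0.439475
C(t) = 344.9 * 0.439475 = 151.575 ng/mL

151.575


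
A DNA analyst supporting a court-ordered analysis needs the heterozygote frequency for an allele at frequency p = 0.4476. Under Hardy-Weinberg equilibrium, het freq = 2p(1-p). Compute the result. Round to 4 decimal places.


Hardy-Weinberg heterozygote frequency:
q = 1 - p = 1 - 0.4476 = 0.5524
2pq = 2 * 0.4476 * 0.5524 = 0.4945

0.4945


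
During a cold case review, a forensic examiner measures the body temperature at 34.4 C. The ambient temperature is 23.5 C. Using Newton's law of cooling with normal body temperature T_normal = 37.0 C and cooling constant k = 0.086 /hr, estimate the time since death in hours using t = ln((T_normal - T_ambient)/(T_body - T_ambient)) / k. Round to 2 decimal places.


Using Newton's law of cooling:
t = ln((T_normal - T_ambient) / (T_body - T_ambient)) / k
T_normal - T_ambient = 13.5
T_body - T_ambient = 10.9
Ratio = 1.238532
ln(ratio) = 0.213927
t = 0.213927 / 0.086 = 2.49 hours

2.49


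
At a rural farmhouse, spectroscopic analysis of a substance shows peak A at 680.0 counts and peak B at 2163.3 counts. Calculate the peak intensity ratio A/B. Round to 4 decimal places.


Spectral peak ratio:
Peak A = 680.0 counts
Peak B = 2163.3 counts
Ratio = 680.0 / 2163.3 = 0.3143

0.3143


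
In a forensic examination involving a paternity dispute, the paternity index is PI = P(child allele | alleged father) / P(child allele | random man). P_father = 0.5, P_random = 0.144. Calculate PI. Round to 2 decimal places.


Paternity Index calculation:
PI = P(allele|father) / P(allele|random)
PI = 0.5 / 0.144
PI = 3.47

3.47


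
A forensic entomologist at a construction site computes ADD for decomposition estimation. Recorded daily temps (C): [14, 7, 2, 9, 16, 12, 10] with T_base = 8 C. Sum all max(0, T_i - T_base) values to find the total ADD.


Computing ADD day by day:
Day 1: max(0, 14 - 8) = 6
Day 2: max(0, 7 - 8) = 0
Day 3: max(0, 2 - 8) = 0
Day 4: max(0, 9 - 8) = 1
Day 5: max(0, 16 - 8) = 8
Day 6: max(0, 12 - 8) = 4
Day 7: max(0, 10 - 8) = 2
Total ADD = 21

21


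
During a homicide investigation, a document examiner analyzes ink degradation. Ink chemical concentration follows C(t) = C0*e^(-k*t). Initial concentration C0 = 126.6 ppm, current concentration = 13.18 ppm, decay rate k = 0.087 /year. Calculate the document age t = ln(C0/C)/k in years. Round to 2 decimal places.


Document age estimation:
C0/C = 126.6 / 13.18 = 9.605463
ln(C0/C) = 2.262332
t = 2.262332 / 0.087 = 26.00 years

26.00


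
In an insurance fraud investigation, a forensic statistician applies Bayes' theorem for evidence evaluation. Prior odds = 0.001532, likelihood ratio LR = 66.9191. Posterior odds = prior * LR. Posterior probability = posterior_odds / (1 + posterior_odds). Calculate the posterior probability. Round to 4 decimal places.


Bayesian evidence evaluation:
Posterior odds = prior_odds * LR = 0.001532 * 66.9191 = 0.1025201
Posterior probability = posterior_odds / (1 + posterior_odds)
= 0.1025201 / (1 + 0.1025201)
= 0.1025201 / 1.1025201
= 0.0930

0.0930


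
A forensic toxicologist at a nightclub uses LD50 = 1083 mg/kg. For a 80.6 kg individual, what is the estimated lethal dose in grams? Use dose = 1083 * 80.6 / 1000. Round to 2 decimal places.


Lethal dose calculation:
Lethal dose = LD50 * body_weight / 1000
= 1083 * 80.6 / 1000
= 87289.8 / 1000
= 87.29 g

87.29


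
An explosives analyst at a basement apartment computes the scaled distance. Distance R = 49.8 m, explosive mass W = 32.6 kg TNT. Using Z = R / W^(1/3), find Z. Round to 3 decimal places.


Scaled distance calculation:
W^(1/3) = 32.6^(1/3) = 3.194522
Z = R / W^(1/3) = 49.8 / 3.194522
Z = 15.589 m/kg^(1/3)

15.589


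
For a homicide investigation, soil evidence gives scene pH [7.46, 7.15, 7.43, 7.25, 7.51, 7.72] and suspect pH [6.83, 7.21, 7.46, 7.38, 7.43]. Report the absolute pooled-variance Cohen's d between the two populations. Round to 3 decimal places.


Pooled-variance Cohen's d for soil pH comparison:
Scene mean = 44.52 / 6 = 7.42
Suspect mean = 36.31 / 5 = 7.262
Scene sample variance s_s^2 = 0.04032
Suspect sample variance s_c^2 = 0.06767
Pooled variance = ((n_s-1)*s_s^2 + (n_c-1)*s_c^2) / (n_s + n_c - 2) = 0.052476
Pooled SD = sqrt(0.052476) = 0.229076
Mean difference = 0.158
|d| = |0.158| / 0.229076 = 0.690

0.690


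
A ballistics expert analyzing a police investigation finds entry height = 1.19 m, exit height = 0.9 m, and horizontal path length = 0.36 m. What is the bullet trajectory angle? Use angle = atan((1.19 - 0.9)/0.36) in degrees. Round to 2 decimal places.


Bullet trajectory angle:
Height difference = 1.19 - 0.9 = 0.29 m
angle = atan(0.29 / 0.36)
angle = atan(0.805556)
angle = 38.85 degrees

38.85


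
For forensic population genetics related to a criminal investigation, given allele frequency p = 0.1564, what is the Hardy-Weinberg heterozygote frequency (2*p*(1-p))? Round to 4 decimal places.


Hardy-Weinberg heterozygote frequency:
q = 1 - p = 1 - 0.1564 = 0.8436
2pq = 2 * 0.1564 * 0.8436 = 0.2639

0.2639


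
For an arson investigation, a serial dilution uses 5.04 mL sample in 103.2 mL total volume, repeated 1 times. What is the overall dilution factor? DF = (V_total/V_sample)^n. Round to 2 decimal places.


Dilution factor calculation:
Single dilution = V_total / V_sample = 103.2 / 5.04 ≈ 20.47619
Number of dilutions = 1
Total DF = (103.2 / 5.04)^1 (full precision, rounded at the end) = 20.48

20.48


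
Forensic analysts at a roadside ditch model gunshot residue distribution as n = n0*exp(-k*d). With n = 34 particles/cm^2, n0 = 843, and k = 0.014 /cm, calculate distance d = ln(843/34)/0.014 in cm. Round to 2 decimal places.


GSR distance calculation:
n0/n = 843 / 34 = 24.794118
ln(n0/n) = 3.210606
d = 3.210606 / 0.014 = 229.33 cm

229.33


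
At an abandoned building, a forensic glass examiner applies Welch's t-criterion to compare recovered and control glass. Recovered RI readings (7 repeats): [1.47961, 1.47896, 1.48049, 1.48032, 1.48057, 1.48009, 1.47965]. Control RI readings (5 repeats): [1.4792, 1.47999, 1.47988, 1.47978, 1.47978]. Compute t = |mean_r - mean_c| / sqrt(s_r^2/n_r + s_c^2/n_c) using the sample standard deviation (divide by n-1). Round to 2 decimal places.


Welch's t-criterion for glass RI comparison:
Recovered mean = sum / n_r = 10.35969 / 7 = 1.4799557
Control mean = sum / n_c = 7.39863 / 5 = 1.479726
Recovered sample variance s_r^2 = 3.36329e-07
Control sample variance s_c^2 = 9.398e-08
Welch SE (unpooled) = sqrt(s_r^2/n_r + s_c^2/n_c) = sqrt(4.80469e-08 + 1.8796e-08) = sqrt(6.68429e-08) = 0.00025854
|mean_r - mean_c| = 0.000229714
t = 0.000229714 / 0.00025854 = 0.89

0.89


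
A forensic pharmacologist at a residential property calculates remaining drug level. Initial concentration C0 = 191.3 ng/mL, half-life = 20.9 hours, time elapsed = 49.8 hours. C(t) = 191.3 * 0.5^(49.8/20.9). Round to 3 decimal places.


Drug concentration decay:
Number of half-lives = t / t_half = 49.8 / 20.9 = 2.382775
Decay factor = 0.5^2.382775 = 0.19174023
C(t) = 191.3 * 0.19174023 = 36.680 ng/mL

36.680


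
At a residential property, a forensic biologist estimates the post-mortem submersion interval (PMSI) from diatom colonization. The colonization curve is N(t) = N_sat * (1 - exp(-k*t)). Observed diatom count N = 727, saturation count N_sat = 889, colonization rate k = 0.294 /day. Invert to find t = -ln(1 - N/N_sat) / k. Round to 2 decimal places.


PMSI from diatom colonization curve:
N / N_sat = 727 / 889 = 0.817773
1 - N/N_sat = 0.182227
ln(1 - N/N_sat) = -1.702502
t = -ln(1 - N/N_sat) / k = -(-1.702502) / 0.294 = 5.79 days

5.79


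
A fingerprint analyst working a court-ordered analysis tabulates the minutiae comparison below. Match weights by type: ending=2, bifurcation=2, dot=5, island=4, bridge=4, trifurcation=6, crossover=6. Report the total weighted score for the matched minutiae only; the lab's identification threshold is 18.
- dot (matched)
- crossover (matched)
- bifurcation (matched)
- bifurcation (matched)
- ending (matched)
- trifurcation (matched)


Weighted minutiae match score:
  dot: matched, +5 (running total 5)
  crossover: matched, +6 (running total 11)
  bifurcation: matched, +2 (running total 13)
  bifurcation: matched, +2 (running total 15)
  ending: matched, +2 (running total 17)
  trifurcation: matched, +6 (running total 23)
Total score = 23
Threshold = 18; verdict = identification

23


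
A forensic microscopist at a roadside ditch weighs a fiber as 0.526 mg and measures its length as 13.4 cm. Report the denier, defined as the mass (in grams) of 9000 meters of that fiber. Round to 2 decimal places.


Denier calculation:
Mass in grams = 0.526 mg / 1000 = 0.000526 g
Length in meters = 13.4 cm / 100 = 0.134 m
Linear density = mass / length = 0.000526 / 0.134 = 0.00392537 g/m
Denier = (g/m) * 9000 = 0.00392537 * 9000 = 35.33

35.33


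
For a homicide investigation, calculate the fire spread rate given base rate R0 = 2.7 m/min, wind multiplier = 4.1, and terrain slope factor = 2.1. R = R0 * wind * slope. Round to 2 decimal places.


Fire spread rate calculation:
R = R0 * wind_factor * slope_factor
= 2.7 * 4.1 * 2.1
= 11.07 * 2.1
= 23.25 m/min

23.25


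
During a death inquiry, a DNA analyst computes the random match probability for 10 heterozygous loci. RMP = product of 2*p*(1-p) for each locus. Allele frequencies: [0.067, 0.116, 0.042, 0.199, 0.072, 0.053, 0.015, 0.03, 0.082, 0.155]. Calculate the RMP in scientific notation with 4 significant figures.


Computing RMP for 10 loci:
Locus 1: 2 * 0.067 * 0.933 = 0.125022
Locus 2: 2 * 0.116 * 0.884 = 0.205088
Locus 3: 2 * 0.042 * 0.958 = 0.080472
Locus 4: 2 * 0.199 * 0.801 = 0.318798
Locus 5: 2 * 0.072 * 0.928 = 0.133632
Locus 6: 2 * 0.053 * 0.947 = 0.100382
Locus 7: 2 * 0.015 * 0.985 = 0.02955
Locus 8: 2 * 0.03 * 0.97 = 0.0582
Locus 9: 2 * 0.082 * 0.918 = 0.150552
Locus 10: 2 * 0.155 * 0.845 = 0.26195
RMP = 5.985e-10

5.985e-10


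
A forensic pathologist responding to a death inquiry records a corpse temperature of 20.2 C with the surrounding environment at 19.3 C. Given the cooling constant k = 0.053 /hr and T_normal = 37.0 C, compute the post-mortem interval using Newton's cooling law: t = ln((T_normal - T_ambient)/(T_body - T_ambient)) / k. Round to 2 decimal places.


Using Newton's law of cooling:
t = ln((T_normal - T_ambient) / (T_body - T_ambient)) / k
T_normal - T_ambient = 17.7
T_body - T_ambient = 0.9
Ratio = 19.666667
ln(ratio) = 2.978925
t = 2.978925 / 0.053 = 56.21 hours

56.21


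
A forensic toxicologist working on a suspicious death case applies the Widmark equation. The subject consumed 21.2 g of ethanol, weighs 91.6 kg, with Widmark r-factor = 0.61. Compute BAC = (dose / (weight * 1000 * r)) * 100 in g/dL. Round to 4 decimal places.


Applying the Widmark formula:
BAC = (dose_g / (body_wt * 1000 * r)) * 100
Denominator = 91.6 * 1000 * 0.61 = 55876
BAC = (21.2 / 55876) * 100
BAC = 0.0379 g/dL

0.0379


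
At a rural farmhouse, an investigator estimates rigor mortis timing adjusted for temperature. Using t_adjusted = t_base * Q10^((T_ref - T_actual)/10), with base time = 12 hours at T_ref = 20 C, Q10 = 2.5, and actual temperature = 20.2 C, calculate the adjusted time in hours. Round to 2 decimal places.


Rigor mortis time adjustment:
Exponent = (T_ref - T_actual) / 10 = (20 - 20.2) / 10 = -0.02
Q10 factor = 2.5^-0.02 = 0.98184
t_adjusted = 12 * 0.98184 = 11.78 hours

11.78


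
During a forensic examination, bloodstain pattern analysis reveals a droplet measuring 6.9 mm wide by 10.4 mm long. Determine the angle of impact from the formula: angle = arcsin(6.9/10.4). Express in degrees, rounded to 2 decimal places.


Blood spatter impact angle calculation:
width / length = 6.9 / 10.4 = 0.663462
angle = arcsin(0.663462)
angle = 41.56 degrees

41.56


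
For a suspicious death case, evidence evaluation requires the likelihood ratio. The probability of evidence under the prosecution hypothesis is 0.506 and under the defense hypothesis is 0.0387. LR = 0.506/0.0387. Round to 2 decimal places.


Likelihood ratio calculation:
LR = P(E|Hp) / P(E|Hd)
LR = 0.506 / 0.0387
LR = 13.07

13.07


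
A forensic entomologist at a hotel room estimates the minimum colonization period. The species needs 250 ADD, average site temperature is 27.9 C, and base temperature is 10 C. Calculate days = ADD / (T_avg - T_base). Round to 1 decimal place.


Insect development time:
Effective temperature = avg_temp - T_base = 27.9 - 10 = 17.9 C
Days = ADD / effective_temp = 250 / 17.9 = 14.0 days

14.0


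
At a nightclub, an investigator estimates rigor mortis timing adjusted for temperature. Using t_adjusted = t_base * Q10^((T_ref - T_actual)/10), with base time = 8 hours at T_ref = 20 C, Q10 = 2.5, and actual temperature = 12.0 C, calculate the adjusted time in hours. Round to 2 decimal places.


Rigor mortis time adjustment:
Exponent = (T_ref - T_actual) / 10 = (20 - 12.0) / 10 = 0.8
Q10 factor = 2.5^0.8 = 2.08138
t_adjusted = 8 * 2.08138 = 16.65 hours

16.65


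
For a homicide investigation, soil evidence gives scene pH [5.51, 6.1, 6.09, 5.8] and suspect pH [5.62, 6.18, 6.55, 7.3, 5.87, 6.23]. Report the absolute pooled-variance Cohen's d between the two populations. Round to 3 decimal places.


Pooled-variance Cohen's d for soil pH comparison:
Scene mean = 23.5 / 4 = 5.875
Suspect mean = 37.75 / 6 = 6.291667
Scene sample variance s_s^2 = 0.078567
Suspect sample variance s_c^2 = 0.345737
Pooled variance = ((n_s-1)*s_s^2 + (n_c-1)*s_c^2) / (n_s + n_c - 2) = 0.245548
Pooled SD = sqrt(0.245548) = 0.495528
Mean difference = -0.416667
|d| = |-0.416667| / 0.495528 = 0.841

0.841


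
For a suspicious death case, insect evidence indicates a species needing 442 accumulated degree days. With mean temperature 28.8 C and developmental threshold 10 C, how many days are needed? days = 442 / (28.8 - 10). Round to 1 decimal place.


Insect development time:
Effective temperature = avg_temp - T_base = 28.8 - 10 = 18.8 C
Days = ADD / effective_temp = 442 / 18.8 = 23.5 days

23.5


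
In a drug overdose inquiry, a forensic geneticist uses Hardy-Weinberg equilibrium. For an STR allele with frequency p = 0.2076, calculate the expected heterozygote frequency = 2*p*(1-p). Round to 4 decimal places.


Hardy-Weinberg heterozygote frequency:
q = 1 - p = 1 - 0.2076 = 0.7924
2pq = 2 * 0.2076 * 0.7924 = 0.3290

0.3290


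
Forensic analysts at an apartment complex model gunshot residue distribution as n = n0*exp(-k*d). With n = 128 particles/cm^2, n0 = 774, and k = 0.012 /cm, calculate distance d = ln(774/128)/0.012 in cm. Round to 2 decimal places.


GSR distance calculation:
n0/n = 774 / 128 = 6.046875
ln(n0/n) = 1.799542
d = 1.799542 / 0.012 = 149.96 cm

149.96


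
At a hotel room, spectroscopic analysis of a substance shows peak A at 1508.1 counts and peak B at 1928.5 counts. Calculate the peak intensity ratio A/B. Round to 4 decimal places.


Spectral peak ratio:
Peak A = 1508.1 counts
Peak B = 1928.5 counts
Ratio = 1508.1 / 1928.5 = 0.7820

0.7820


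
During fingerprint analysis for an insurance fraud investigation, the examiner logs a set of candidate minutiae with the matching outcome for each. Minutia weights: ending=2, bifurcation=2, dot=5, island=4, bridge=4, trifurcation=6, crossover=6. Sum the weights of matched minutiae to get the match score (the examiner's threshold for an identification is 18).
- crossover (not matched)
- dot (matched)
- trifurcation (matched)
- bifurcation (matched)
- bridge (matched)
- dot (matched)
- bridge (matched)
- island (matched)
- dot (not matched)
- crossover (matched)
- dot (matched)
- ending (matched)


Weighted minutiae match score:
  crossover: not matched, +0
  dot: matched, +5 (running total 5)
  trifurcation: matched, +6 (running total 11)
  bifurcation: matched, +2 (running total 13)
  bridge: matched, +4 (running total 17)
  dot: matched, +5 (running total 22)
  bridge: matched, +4 (running total 26)
  island: matched, +4 (running total 30)
  dot: not matched, +0
  crossover: matched, +6 (running total 36)
  dot: matched, +5 (running total 41)
  ending: matched, +2 (running total 43)
Total score = 43
Threshold = 18; verdict = identification

43


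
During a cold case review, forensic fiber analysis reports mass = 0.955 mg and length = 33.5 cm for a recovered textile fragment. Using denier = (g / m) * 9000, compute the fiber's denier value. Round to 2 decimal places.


Denier calculation:
Mass in grams = 0.955 mg / 1000 = 0.000955 g
Length in meters = 33.5 cm / 100 = 0.335 m
Linear density = mass / length = 0.000955 / 0.335 = 0.00285075 g/m
Denier = (g/m) * 9000 = 0.00285075 * 9000 = 25.66

25.66


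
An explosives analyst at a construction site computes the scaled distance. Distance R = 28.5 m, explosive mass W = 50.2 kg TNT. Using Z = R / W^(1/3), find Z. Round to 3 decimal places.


Scaled distance calculation:
W^(1/3) = 50.2^(1/3) = 3.688937
Z = R / W^(1/3) = 28.5 / 3.688937
Z = 7.726 m/kg^(1/3)

7.726


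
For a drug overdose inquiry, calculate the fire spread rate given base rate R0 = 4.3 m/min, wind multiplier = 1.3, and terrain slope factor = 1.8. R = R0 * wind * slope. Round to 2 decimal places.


Fire spread rate calculation:
R = R0 * wind_factor * slope_factor
= 4.3 * 1.3 * 1.8
= 5.59 * 1.8
= 10.06 m/min

10.06


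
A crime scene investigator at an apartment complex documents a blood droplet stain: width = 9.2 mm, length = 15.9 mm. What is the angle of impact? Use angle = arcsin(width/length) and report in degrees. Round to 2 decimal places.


Blood spatter impact angle calculation:
width / length = 9.2 / 15.9 = 0.578616
angle = arcsin(0.578616)
angle = 35.35 degrees

35.35


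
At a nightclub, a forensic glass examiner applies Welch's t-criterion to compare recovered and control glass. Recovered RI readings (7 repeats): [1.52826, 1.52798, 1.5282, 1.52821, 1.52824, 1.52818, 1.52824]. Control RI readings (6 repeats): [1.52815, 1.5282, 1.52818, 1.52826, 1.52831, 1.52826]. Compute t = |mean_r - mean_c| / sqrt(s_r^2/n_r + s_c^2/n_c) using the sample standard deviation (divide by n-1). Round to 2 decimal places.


Welch's t-criterion for glass RI comparison:
Recovered mean = sum / n_r = 10.69731 / 7 = 1.5281871
Control mean = sum / n_c = 9.16936 / 6 = 1.5282267
Recovered sample variance s_r^2 = 9.09048e-09
Control sample variance s_c^2 = 3.58667e-09
Welch SE (unpooled) = sqrt(s_r^2/n_r + s_c^2/n_c) = sqrt(1.29864e-09 + 5.97778e-10) = sqrt(1.89642e-09) = 4.35479e-05
|mean_r - mean_c| = 3.95238e-05
t = 3.95238e-05 / 4.35479e-05 = 0.91

0.91


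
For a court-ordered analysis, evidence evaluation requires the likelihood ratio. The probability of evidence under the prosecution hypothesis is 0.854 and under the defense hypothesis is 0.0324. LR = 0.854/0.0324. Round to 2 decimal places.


Likelihood ratio calculation:
LR = P(E|Hp) / P(E|Hd)
LR = 0.854 / 0.0324
LR = 26.36

26.36


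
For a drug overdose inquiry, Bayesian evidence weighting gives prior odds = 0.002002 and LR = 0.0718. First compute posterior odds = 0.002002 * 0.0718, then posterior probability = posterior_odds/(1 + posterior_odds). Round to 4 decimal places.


Bayesian evidence evaluation:
Posterior odds = prior_odds * LR = 0.002002 * 0.0718 = 0.0001437436
Posterior probability = posterior_odds / (1 + posterior_odds)
= 0.0001437436 / (1 + 0.0001437436)
= 0.0001437436 / 1.0001437436
= 0.0001

0.0001


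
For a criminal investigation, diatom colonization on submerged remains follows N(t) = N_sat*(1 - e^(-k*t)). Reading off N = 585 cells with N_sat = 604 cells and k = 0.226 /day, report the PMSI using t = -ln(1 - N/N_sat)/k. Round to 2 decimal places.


PMSI from diatom colonization curve:
N / N_sat = 585 / 604 = 0.968543
1 - N/N_sat = 0.031457
ln(1 - N/N_sat) = -3.459134
t = -ln(1 - N/N_sat) / k = -(-3.459134) / 0.226 = 15.31 days

15.31


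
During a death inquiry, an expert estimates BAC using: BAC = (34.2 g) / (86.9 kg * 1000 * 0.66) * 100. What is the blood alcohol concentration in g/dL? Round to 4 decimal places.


Applying the Widmark formula:
BAC = (dose_g / (body_wt * 1000 * r)) * 100
Denominator = 86.9 * 1000 * 0.66 = 57354
BAC = (34.2 / 57354) * 100
BAC = 0.0596 g/dL

0.0596


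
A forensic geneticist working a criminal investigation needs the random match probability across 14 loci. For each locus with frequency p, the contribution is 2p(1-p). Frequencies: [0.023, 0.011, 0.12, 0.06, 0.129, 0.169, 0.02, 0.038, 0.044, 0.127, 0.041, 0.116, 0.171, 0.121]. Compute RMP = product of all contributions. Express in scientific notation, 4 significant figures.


Computing RMP for 14 loci:
Locus 1: 2 * 0.023 * 0.977 = 0.044942
Locus 2: 2 * 0.011 * 0.989 = 0.021758
Locus 3: 2 * 0.12 * 0.88 = 0.2112
Locus 4: 2 * 0.06 * 0.94 = 0.1128
Locus 5: 2 * 0.129 * 0.871 = 0.224718
Locus 6: 2 * 0.169 * 0.831 = 0.280878
Locus 7: 2 * 0.02 * 0.98 = 0.0392
Locus 8: 2 * 0.038 * 0.962 = 0.073112
Locus 9: 2 * 0.044 * 0.956 = 0.084128
Locus 10: 2 * 0.127 * 0.873 = 0.221742
Locus 11: 2 * 0.041 * 0.959 = 0.078638
Locus 12: 2 * 0.116 * 0.884 = 0.205088
Locus 13: 2 * 0.171 * 0.829 = 0.283518
Locus 14: 2 * 0.121 * 0.879 = 0.212718
RMP = 7.646e-14

7.646e-14


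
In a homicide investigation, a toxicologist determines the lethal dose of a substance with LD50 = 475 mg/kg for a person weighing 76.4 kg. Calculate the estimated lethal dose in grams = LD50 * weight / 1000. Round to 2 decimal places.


Lethal dose calculation:
Lethal dose = LD50 * body_weight / 1000
= 475 * 76.4 / 1000
= 36290 / 1000
= 36.29 g

36.29


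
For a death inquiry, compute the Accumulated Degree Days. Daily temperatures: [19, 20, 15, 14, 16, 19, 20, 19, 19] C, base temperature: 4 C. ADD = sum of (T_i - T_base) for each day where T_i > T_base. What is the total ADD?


Computing ADD day by day:
Day 1: max(0, 19 - 4) = 15
Day 2: max(0, 20 - 4) = 16
Day 3: max(0, 15 - 4) = 11
Day 4: max(0, 14 - 4) = 10
Day 5: max(0, 16 - 4) = 12
Day 6: max(0, 19 - 4) = 15
Day 7: max(0, 20 - 4) = 16
Day 8: max(0, 19 - 4) = 15
Day 9: max(0, 19 - 4) = 15
Total ADD = 125

125


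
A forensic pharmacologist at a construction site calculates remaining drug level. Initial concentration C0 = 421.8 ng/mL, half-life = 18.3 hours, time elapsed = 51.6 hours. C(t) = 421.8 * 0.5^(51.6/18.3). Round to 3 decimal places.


Drug concentration decay:
Number of half-lives = t / t_half = 51.6 / 18.3 = 2.819672
Decay factor = 0.5^2.819672 = 0.14164268
C(t) = 421.8 * 0.14164268 = 59.745 ng/mL

59.745


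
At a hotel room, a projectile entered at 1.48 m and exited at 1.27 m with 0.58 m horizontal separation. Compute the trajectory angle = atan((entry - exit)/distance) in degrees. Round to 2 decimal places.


Bullet trajectory angle:
Height difference = 1.48 - 1.27 = 0.21 m
angle = atan(0.21 / 0.58)
angle = atan(0.362069)
angle = 19.90 degrees

19.90


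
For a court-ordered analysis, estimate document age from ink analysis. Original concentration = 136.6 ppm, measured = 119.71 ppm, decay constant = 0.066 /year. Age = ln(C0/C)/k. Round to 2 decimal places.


Document age estimation:
C0/C = 136.6 / 119.71 = 1.141091
ln(C0/C) = 0.131985
t = 0.131985 / 0.066 = 2.00 years

2.00


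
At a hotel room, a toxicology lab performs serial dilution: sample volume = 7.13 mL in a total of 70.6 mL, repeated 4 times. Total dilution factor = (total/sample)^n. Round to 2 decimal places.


Dilution factor calculation:
Single dilution = V_total / V_sample = 70.6 / 7.13 ≈ 9.901823
Number of dilutions = 4
Total DF = (70.6 / 7.13)^4 (full precision, rounded at the end) = 9613.04

9613.04


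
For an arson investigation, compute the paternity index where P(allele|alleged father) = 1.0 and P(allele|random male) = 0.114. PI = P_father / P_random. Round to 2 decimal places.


Paternity Index calculation:
PI = P(allele|father) / P(allele|random)
PI = 1.0 / 0.114
PI = 8.77

8.77


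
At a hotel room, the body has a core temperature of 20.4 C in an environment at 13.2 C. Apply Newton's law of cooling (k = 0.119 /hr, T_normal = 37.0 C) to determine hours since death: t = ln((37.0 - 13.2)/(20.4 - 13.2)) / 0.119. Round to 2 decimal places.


Using Newton's law of cooling:
t = ln((T_normal - T_ambient) / (T_body - T_ambient)) / k
T_normal - T_ambient = 23.8
T_body - T_ambient = 7.2
Ratio = 3.305556
ln(ratio) = 1.195605
t = 1.195605 / 0.119 = 10.05 hours

10.05


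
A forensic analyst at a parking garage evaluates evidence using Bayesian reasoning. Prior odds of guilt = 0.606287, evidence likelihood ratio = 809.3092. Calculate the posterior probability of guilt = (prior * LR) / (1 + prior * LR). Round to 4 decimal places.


Bayesian evidence evaluation:
Posterior odds = prior_odds * LR = 0.606287 * 809.3092 = 490.6736
Posterior probability = posterior_odds / (1 + posterior_odds)
= 490.6736 / (1 + 490.6736)
= 490.6736 / 491.6736
= 0.9980

0.9980


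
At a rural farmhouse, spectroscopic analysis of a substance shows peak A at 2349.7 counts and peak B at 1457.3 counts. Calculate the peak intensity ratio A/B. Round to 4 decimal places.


Spectral peak ratio:
Peak A = 2349.7 counts
Peak B = 1457.3 counts
Ratio = 2349.7 / 1457.3 = 1.6124

1.6124


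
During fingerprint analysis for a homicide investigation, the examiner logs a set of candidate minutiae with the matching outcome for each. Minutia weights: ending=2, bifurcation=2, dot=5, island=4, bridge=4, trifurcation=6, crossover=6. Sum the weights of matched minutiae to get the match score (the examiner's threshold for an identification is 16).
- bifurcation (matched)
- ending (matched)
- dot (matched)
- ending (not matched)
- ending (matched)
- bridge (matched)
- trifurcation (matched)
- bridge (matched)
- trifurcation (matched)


Weighted minutiae match score:
  bifurcation: matched, +2 (running total 2)
  ending: matched, +2 (running total 4)
  dot: matched, +5 (running total 9)
  ending: not matched, +0
  ending: matched, +2 (running total 11)
  bridge: matched, +4 (running total 15)
  trifurcation: matched, +6 (running total 21)
  bridge: matched, +4 (running total 25)
  trifurcation: matched, +6 (running total 31)
Total score = 31
Threshold = 16; verdict = identification

31


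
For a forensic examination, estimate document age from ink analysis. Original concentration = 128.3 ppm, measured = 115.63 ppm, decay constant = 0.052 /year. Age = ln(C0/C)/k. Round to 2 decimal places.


Document age estimation:
C0/C = 128.3 / 115.63 = 1.109574
ln(C0/C) = 0.103976
t = 0.103976 / 0.052 = 2.00 years

2.00


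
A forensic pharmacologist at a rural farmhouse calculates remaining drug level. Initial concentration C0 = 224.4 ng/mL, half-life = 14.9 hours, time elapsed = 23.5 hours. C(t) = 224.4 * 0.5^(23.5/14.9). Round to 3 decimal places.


Drug concentration decay:
Number of half-lives = t / t_half = 23.5 / 14.9 = 1.577181
Decay factor = 0.5^1.577181 = 0.3351361
C(t) = 224.4 * 0.3351361 = 75.205 ng/mL

75.205


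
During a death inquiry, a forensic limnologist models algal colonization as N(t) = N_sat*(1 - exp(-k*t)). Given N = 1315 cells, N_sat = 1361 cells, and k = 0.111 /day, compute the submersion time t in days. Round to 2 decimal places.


PMSI from diatom colonization curve:
N / N_sat = 1315 / 1361 = 0.966201
1 - N/N_sat = 0.033799
ln(1 - N/N_sat) = -3.387324
t = -ln(1 - N/N_sat) / k = -(-3.387324) / 0.111 = 30.52 days

30.52


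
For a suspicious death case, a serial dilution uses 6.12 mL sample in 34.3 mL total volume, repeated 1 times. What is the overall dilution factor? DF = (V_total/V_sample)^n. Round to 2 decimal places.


Dilution factor calculation:
Single dilution = V_total / V_sample = 34.3 / 6.12 ≈ 5.604575
Number of dilutions = 1
Total DF = (34.3 / 6.12)^1 (full precision, rounded at the end) = 5.60

5.60


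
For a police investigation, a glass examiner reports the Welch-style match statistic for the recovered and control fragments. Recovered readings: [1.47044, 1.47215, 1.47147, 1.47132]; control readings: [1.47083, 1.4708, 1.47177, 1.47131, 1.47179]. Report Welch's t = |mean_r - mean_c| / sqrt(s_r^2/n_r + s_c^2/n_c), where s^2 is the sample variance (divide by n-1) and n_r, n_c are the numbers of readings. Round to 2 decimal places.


Welch's t-criterion for glass RI comparison:
Recovered mean = sum / n_r = 5.88538 / 4 = 1.471345
Control mean = sum / n_c = 7.3565 / 5 = 1.4713
Recovered sample variance s_r^2 = 4.94433e-07
Control sample variance s_c^2 = 2.33e-07
Welch SE (unpooled) = sqrt(s_r^2/n_r + s_c^2/n_c) = sqrt(1.23608e-07 + 4.66e-08) = sqrt(1.70208e-07) = 0.000412563
|mean_r - mean_c| = 4.5e-05
t = 4.5e-05 / 0.000412563 = 0.11

0.11


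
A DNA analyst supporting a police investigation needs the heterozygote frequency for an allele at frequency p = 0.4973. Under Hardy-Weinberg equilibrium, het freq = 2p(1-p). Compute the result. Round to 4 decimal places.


Hardy-Weinberg heterozygote frequency:
q = 1 - p = 1 - 0.4973 = 0.5027
2pq = 2 * 0.4973 * 0.5027 = 0.5000

0.5000


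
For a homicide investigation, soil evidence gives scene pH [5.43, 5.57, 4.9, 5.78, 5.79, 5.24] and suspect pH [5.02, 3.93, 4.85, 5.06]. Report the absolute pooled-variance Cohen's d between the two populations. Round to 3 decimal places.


Pooled-variance Cohen's d for soil pH comparison:
Scene mean = 32.71 / 6 = 5.451667
Suspect mean = 18.86 / 4 = 4.715
Scene sample variance s_s^2 = 0.117177
Suspect sample variance s_c^2 = 0.282167
Pooled variance = ((n_s-1)*s_s^2 + (n_c-1)*s_c^2) / (n_s + n_c - 2) = 0.179048
Pooled SD = sqrt(0.179048) = 0.423141
Mean difference = 0.736667
|d| = |0.736667| / 0.423141 = 1.741

1.741


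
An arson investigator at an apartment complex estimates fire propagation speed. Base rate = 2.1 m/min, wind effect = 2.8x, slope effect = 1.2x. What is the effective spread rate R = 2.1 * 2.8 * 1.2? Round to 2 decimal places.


Fire spread rate calculation:
R = R0 * wind_factor * slope_factor
= 2.1 * 2.8 * 1.2
= 5.88 * 1.2
= 7.06 m/min

7.06


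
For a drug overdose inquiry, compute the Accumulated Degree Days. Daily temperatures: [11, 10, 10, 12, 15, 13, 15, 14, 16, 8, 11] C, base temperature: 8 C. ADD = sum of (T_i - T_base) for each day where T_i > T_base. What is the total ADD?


Computing ADD day by day:
Day 1: max(0, 11 - 8) = 3
Day 2: max(0, 10 - 8) = 2
Day 3: max(0, 10 - 8) = 2
Day 4: max(0, 12 - 8) = 4
Day 5: max(0, 15 - 8) = 7
Day 6: max(0, 13 - 8) = 5
Day 7: max(0, 15 - 8) = 7
Day 8: max(0, 14 - 8) = 6
Day 9: max(0, 16 - 8) = 8
Day 10: max(0, 8 - 8) = 0
Day 11: max(0, 11 - 8) = 3
Total ADD = 47

47


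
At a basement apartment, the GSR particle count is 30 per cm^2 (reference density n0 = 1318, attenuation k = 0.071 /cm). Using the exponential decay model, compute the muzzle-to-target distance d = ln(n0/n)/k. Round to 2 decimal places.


GSR distance calculation:
n0/n = 1318 / 30 = 43.933333
ln(n0/n) = 3.782673
d = 3.782673 / 0.071 = 53.28 cm

53.28


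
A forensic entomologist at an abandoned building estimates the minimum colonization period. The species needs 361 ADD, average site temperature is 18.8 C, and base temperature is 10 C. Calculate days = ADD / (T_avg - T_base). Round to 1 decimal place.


Insect development time:
Effective temperature = avg_temp - T_base = 18.8 - 10 = 8.8 C
Days = ADD / effective_temp = 361 / 8.8 = 41.0 days

41.0


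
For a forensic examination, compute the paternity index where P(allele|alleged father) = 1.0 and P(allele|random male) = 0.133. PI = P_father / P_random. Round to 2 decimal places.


Paternity Index calculation:
PI = P(allele|father) / P(allele|random)
PI = 1.0 / 0.133
PI = 7.52

7.52


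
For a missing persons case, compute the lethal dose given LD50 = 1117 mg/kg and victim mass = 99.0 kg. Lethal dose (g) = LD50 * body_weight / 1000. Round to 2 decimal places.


Lethal dose calculation:
Lethal dose = LD50 * body_weight / 1000
= 1117 * 99.0 / 1000
= 110583 / 1000
= 110.58 g

110.58


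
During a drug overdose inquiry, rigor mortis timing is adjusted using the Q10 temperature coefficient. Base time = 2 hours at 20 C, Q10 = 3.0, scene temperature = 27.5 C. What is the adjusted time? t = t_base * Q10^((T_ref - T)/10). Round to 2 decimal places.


Rigor mortis time adjustment:
Exponent = (T_ref - T_actual) / 10 = (20 - 27.5) / 10 = -0.75
Q10 factor = 3.0^-0.75 = 0.43869
t_adjusted = 2 * 0.43869 = 0.88 hours

0.88


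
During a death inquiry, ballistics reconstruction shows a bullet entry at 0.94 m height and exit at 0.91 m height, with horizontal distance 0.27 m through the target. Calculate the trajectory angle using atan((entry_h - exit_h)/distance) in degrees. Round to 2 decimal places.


Bullet trajectory angle:
Height difference = 0.94 - 0.91 = 0.03 m
angle = atan(0.03 / 0.27)
angle = atan(0.111111)
angle = 6.34 degrees

6.34


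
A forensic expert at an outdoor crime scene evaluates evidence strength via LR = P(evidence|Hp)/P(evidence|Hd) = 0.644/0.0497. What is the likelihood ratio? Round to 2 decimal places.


Likelihood ratio calculation:
LR = P(E|Hp) / P(E|Hd)
LR = 0.644 / 0.0497
LR = 12.96

12.96


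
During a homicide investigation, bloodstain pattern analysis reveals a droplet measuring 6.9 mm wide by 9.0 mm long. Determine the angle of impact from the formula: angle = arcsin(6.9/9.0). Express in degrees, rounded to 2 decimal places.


Blood spatter impact angle calculation:
width / length = 6.9 / 9.0 = 0.766667
angle = arcsin(0.766667)
angle = 50.06 degrees

50.06


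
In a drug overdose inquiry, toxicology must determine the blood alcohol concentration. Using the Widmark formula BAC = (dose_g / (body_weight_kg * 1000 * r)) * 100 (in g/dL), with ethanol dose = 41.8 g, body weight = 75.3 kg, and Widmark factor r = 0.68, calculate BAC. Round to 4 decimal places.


Applying the Widmark formula:
BAC = (dose_g / (body_wt * 1000 * r)) * 100
Denominator = 75.3 * 1000 * 0.68 = 51204
BAC = (41.8 / 51204) * 100
BAC = 0.0816 g/dL

0.0816


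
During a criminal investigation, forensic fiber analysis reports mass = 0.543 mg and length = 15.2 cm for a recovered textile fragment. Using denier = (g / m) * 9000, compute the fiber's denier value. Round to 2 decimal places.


Denier calculation:
Mass in grams = 0.543 mg / 1000 = 0.000543 g
Length in meters = 15.2 cm / 100 = 0.152 m
Linear density = mass / length = 0.000543 / 0.152 = 0.00357237 g/m
Denier = (g/m) * 9000 = 0.00357237 * 9000 = 32.15

32.15


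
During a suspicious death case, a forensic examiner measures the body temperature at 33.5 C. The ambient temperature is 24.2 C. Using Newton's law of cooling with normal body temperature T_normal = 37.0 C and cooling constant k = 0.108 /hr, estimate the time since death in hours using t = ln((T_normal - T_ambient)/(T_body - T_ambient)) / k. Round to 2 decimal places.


Using Newton's law of cooling:
t = ln((T_normal - T_ambient) / (T_body - T_ambient)) / k
T_normal - T_ambient = 12.8
T_body - T_ambient = 9.3
Ratio = 1.376344
ln(ratio) = 0.319431
t = 0.319431 / 0.108 = 2.96 hours

2.96
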